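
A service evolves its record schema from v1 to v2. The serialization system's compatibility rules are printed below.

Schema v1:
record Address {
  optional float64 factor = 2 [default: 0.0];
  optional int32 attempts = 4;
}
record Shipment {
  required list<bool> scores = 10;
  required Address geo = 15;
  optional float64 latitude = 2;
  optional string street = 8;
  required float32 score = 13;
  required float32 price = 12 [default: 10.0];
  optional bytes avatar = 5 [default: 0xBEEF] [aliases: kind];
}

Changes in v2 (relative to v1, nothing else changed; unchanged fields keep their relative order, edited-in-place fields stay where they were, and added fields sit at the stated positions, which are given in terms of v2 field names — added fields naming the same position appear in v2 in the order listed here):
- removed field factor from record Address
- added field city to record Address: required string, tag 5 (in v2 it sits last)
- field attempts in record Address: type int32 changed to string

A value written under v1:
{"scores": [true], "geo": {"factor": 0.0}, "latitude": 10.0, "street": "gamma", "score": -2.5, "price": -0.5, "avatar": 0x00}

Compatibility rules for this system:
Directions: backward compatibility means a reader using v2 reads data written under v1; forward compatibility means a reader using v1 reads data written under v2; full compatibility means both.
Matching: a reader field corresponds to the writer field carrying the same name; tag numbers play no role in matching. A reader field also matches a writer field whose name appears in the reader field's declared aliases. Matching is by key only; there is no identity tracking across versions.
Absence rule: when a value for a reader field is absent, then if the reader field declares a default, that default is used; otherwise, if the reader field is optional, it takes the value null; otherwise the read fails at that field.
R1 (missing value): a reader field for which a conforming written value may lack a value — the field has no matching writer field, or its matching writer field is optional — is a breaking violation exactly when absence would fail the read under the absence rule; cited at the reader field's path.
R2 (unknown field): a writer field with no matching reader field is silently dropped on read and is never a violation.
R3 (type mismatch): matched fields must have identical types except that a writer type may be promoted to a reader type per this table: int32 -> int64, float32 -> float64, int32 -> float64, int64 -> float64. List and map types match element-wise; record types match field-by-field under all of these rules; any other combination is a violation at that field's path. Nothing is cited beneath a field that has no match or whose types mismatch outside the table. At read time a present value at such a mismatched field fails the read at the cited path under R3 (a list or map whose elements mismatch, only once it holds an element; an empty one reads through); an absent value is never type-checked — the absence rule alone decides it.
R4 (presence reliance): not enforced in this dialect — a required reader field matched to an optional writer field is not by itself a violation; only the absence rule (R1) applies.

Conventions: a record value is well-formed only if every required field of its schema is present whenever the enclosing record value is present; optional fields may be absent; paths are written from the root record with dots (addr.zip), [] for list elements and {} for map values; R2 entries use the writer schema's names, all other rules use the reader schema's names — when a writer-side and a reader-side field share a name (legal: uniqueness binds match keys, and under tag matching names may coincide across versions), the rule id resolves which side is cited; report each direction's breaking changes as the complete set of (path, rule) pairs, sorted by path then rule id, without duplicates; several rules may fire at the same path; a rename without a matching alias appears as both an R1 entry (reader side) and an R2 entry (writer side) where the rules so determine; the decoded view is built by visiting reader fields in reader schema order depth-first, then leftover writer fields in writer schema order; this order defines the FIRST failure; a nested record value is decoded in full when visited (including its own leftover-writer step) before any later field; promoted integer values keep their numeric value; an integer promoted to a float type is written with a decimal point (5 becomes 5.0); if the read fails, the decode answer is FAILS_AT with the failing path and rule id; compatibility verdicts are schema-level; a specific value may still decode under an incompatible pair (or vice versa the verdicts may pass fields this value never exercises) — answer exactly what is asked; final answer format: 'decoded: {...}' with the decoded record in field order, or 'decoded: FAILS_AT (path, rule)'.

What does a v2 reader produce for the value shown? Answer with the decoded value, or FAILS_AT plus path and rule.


arrows below run writer -> reader for Shipment
migrating the Shipment value to v2:
  scores := [true]
  geo.attempts := null (not supplied -> null)
  read fails at geo.city under R1 (no fill)
  => FAILS_AT (geo.city, R1)
diffs on Shipment not affecting the asked answer:
  removed field factor from record Address -> inert under this dialect — no rule fires on Shipment and the result does not move
  field attempts in record Address: type int32 changed to string -> shifts the Shipment verdicts, not this decode

decoded: FAILS_AT (geo.city, R1)


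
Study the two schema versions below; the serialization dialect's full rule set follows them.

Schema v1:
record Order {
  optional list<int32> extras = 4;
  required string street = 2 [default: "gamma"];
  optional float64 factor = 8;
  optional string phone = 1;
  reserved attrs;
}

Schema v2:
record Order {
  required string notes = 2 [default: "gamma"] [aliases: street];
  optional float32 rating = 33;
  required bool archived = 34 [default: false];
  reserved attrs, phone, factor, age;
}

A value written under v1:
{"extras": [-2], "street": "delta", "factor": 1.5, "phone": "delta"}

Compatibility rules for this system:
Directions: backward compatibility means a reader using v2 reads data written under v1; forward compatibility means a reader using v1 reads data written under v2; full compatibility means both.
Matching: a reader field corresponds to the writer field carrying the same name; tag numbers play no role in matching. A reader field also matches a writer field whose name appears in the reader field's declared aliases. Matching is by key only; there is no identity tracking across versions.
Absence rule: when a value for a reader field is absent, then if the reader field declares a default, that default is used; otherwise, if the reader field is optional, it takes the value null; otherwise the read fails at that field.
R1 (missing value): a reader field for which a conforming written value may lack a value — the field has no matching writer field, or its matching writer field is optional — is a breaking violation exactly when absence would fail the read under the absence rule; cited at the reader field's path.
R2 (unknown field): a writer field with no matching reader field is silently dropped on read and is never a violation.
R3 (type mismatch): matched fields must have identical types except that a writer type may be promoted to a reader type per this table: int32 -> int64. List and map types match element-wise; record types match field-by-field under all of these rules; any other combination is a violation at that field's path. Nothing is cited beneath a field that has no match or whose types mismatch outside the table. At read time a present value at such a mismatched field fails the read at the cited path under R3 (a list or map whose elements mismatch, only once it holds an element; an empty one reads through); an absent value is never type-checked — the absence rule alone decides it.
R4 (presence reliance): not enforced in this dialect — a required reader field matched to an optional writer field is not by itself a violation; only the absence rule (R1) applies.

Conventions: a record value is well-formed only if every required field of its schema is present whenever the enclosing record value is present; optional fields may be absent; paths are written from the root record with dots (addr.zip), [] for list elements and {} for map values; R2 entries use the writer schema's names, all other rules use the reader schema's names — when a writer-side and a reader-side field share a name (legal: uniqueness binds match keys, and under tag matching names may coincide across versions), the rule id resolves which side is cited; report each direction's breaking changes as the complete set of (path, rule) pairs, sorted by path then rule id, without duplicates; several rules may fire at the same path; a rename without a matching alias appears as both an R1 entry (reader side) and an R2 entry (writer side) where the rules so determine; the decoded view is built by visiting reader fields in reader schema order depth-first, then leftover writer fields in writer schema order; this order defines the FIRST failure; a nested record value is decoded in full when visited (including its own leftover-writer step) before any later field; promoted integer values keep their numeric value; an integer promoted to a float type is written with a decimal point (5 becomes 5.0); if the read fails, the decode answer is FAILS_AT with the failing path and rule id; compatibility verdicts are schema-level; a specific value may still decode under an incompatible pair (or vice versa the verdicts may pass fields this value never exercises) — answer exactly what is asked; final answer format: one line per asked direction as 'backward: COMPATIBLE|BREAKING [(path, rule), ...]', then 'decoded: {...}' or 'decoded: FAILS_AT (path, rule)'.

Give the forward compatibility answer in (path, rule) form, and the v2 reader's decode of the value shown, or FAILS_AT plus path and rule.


forward: COMPATIBLE []; decoded: {"notes": "delta", "rating": null, "archived": false}

the writer's type comes first in each Order pair
forward analysis of Order with v1 as reader and v2 as writer:
  no writer field matches reader extras
  no writer field matches reader street
  no writer field matches reader factor
  no writer field matches reader phone
  notes (writer side), unknown to reader
  rating (writer side), unknown to reader
  archived (writer side), unknown to reader
  nothing fires on Order: forward is COMPATIBLE
migrating the Order value to v2:
  notes := "delta" (from writer street)
  rating := null (not supplied -> null)
  archived := false (no value, default fills)
  writer extras: unmatched, discarded
  writer factor: unmatched, discarded
  writer phone: unmatched, discarded
  => decoded: {"notes": "delta", "rating": null, "archived": false}


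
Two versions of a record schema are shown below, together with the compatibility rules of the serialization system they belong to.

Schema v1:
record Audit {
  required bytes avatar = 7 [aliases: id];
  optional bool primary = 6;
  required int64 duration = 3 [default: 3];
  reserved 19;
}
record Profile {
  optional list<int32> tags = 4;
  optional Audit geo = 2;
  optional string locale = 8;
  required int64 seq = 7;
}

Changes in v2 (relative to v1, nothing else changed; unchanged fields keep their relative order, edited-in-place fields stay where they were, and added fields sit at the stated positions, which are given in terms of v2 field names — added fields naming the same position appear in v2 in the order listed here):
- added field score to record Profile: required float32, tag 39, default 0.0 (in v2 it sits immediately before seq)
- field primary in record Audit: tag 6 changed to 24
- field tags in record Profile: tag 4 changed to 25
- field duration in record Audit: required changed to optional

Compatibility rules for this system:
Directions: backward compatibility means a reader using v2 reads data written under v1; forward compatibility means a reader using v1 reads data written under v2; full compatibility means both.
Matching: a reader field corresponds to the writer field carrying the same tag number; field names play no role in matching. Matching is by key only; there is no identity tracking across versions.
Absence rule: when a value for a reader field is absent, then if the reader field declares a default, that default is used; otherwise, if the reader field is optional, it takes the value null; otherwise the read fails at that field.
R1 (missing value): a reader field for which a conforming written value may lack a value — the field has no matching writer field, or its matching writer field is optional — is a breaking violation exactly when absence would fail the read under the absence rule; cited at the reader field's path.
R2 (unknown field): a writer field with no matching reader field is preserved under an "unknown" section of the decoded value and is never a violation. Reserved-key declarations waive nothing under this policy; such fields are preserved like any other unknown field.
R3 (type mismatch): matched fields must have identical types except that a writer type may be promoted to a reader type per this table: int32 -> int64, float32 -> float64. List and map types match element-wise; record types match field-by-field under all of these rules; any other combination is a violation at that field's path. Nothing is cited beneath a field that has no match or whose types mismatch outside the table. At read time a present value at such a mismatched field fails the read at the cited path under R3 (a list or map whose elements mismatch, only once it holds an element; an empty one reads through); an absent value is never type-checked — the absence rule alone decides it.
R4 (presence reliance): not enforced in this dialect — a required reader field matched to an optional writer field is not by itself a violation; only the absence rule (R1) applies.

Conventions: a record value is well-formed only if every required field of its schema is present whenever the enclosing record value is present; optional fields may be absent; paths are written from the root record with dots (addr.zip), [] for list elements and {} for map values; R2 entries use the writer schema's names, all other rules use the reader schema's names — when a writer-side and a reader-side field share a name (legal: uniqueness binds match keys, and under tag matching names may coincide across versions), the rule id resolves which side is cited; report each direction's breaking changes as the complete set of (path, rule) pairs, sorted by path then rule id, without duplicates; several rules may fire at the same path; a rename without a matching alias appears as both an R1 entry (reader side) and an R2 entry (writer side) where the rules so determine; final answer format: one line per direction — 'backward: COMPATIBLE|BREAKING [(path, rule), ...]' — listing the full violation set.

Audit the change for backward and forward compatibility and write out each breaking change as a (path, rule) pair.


in Profile below, arrows point writer -> reader
backward on Profile — v2 reading data written by v1:
  tags has no writer counterpart
  writer optional, Audit -> Audit: reader geo maps from writer geo
  writer optional, string -> string: reader locale maps from writer locale
  score has no writer counterpart
  writer required, int64 -> int64: reader seq maps from writer seq
  leftover writer field: tags
  writer required, bytes -> bytes: reader geo.avatar maps from writer geo.avatar
  geo.primary has no writer counterpart
  writer required, int64 -> int64: reader geo.duration maps from writer geo.duration
  leftover writer field: geo.primary
  => backward: COMPATIBLE
forward on Profile — v1 reading data written by v2:
  tags has no writer counterpart
  writer optional, Audit -> Audit: reader geo maps from writer geo
  writer optional, string -> string: reader locale maps from writer locale
  writer required, int64 -> int64: reader seq maps from writer seq
  leftover writer field: tags
  leftover writer field: score
  writer required, bytes -> bytes: reader geo.avatar maps from writer geo.avatar
  geo.primary has no writer counterpart
  writer optional, int64 -> int64: reader geo.duration maps from writer geo.duration
  leftover writer field: geo.primary
  => forward: COMPATIBLE

backward: COMPATIBLE []; forward: COMPATIBLE []


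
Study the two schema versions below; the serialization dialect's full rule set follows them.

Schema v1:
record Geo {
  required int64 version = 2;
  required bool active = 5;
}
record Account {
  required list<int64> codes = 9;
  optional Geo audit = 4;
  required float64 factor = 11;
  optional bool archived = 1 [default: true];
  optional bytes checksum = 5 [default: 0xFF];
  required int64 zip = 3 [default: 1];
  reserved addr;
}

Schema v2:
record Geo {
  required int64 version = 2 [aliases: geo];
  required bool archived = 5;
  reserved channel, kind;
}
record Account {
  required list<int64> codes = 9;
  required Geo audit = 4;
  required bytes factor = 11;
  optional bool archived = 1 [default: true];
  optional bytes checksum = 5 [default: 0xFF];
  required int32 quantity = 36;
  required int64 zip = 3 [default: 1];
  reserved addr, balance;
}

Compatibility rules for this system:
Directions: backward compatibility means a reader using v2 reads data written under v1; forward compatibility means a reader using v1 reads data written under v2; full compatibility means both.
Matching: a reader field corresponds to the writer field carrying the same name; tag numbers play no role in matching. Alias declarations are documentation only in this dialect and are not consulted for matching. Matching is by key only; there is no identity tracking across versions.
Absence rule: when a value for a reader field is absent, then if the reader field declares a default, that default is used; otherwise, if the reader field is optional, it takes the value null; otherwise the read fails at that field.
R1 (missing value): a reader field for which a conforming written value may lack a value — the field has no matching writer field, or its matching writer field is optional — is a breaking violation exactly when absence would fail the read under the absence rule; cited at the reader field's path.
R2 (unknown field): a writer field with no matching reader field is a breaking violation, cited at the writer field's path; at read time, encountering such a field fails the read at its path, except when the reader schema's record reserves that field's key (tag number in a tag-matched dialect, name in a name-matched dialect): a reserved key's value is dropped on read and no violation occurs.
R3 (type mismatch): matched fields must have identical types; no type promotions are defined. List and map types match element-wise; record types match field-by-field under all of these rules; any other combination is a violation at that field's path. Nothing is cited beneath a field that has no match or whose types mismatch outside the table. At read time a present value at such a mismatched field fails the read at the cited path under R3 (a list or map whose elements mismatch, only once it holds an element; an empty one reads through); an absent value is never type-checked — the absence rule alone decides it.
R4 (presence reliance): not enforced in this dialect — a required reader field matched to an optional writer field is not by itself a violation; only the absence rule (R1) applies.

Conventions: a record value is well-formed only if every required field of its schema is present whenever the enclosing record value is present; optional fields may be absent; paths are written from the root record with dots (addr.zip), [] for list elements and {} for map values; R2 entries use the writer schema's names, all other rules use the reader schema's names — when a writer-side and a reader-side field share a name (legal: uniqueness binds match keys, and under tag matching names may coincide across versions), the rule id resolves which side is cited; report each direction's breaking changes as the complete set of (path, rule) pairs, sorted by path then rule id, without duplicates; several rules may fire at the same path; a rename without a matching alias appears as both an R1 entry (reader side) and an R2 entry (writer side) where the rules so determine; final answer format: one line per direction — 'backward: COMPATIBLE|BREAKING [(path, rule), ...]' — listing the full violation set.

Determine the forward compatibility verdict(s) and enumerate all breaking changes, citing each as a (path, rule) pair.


forward: BREAKING [(audit.active, R1), (audit.archived, R2), (factor, R3), (quantity, R2)]

in Account below, arrows point writer -> reader
checking forward for Account: reader v1 against writer v2:
  codes: list<int64> -> list<int64>, writer required; from codes
  audit: Geo -> Geo, writer required; from audit
  factor: bytes -> float64, writer required; from factor
  archived: bool -> bool, writer optional; from archived
  checksum: bytes -> bytes, writer optional; from checksum
  zip: int64 -> int64, writer required; from zip
  quantity (writer side), unknown to reader
  audit.version: int64 -> int64, writer required; from audit.version
  audit.active has no writer counterpart
  audit.archived (writer side), unknown to reader
  R1 fires at audit.active
  R2 fires at audit.archived
  R3 fires at factor
  R2 fires at quantity
  => forward verdict for Account: BREAKING, 4 violation(s)
remaining Account differences; none change what is asked:
  field audit in record Account: optional changed to required -> its effect on Account is confined to the backward direction, not asked


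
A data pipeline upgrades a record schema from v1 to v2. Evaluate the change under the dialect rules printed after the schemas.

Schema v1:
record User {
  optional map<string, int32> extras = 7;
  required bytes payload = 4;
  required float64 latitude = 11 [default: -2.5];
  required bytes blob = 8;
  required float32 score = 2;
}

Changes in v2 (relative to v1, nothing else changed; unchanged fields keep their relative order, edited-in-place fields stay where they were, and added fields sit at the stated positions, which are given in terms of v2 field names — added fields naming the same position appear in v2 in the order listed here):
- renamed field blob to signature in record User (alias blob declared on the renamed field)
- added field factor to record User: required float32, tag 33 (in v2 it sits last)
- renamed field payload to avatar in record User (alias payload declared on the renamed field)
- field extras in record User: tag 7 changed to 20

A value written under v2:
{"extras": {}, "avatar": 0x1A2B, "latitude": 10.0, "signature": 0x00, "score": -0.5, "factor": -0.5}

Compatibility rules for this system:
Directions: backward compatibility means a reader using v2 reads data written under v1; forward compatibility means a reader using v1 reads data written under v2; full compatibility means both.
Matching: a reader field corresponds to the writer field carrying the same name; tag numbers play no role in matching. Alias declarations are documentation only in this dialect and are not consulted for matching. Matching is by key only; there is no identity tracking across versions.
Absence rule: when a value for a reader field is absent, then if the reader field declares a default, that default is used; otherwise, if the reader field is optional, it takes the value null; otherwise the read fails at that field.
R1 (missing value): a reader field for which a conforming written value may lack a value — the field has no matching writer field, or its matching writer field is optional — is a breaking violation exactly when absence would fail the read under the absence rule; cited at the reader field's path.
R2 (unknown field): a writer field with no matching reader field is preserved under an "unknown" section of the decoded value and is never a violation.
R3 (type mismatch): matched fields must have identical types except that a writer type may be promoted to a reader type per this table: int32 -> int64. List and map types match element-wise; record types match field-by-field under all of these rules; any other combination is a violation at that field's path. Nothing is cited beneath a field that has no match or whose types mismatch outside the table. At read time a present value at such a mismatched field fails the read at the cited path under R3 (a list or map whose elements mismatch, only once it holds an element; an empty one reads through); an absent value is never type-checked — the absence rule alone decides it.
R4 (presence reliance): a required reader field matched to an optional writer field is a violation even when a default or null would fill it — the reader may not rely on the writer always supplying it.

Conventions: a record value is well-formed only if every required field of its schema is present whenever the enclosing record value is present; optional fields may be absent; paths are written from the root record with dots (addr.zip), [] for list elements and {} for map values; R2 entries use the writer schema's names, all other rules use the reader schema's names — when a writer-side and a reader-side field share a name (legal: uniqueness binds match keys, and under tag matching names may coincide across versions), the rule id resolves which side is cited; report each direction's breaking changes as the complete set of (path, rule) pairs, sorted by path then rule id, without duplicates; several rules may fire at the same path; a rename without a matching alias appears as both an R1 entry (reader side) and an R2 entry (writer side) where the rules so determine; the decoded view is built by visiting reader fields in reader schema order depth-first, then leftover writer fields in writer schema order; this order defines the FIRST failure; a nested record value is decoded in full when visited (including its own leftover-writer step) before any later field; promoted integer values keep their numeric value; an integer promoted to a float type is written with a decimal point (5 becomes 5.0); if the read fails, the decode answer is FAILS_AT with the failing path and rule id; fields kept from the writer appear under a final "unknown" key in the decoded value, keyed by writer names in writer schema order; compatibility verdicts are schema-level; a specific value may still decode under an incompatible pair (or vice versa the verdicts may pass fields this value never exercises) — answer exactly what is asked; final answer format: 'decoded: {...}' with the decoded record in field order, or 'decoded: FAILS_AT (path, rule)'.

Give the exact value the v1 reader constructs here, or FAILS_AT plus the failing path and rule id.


in User below, arrows point writer -> reader
decoding the User value with the v1 reader:
  extras := {}
  read fails at payload under R1 (no fill)
  => FAILS_AT (payload, R1)
ruling out the remaining User differences:
  renamed field blob to signature in record User (alias blob declared on the renamed field) -> shifts the User verdicts, not this decode
  added field factor to record User: required float32, tag 33 (in v2 it sits last) -> shifts the User verdicts, not this decode
  field extras in record User: tag 7 changed to 20 -> fires no rule on User under this dialect and leaves the result unchanged

decoded: FAILS_AT (payload, R1)


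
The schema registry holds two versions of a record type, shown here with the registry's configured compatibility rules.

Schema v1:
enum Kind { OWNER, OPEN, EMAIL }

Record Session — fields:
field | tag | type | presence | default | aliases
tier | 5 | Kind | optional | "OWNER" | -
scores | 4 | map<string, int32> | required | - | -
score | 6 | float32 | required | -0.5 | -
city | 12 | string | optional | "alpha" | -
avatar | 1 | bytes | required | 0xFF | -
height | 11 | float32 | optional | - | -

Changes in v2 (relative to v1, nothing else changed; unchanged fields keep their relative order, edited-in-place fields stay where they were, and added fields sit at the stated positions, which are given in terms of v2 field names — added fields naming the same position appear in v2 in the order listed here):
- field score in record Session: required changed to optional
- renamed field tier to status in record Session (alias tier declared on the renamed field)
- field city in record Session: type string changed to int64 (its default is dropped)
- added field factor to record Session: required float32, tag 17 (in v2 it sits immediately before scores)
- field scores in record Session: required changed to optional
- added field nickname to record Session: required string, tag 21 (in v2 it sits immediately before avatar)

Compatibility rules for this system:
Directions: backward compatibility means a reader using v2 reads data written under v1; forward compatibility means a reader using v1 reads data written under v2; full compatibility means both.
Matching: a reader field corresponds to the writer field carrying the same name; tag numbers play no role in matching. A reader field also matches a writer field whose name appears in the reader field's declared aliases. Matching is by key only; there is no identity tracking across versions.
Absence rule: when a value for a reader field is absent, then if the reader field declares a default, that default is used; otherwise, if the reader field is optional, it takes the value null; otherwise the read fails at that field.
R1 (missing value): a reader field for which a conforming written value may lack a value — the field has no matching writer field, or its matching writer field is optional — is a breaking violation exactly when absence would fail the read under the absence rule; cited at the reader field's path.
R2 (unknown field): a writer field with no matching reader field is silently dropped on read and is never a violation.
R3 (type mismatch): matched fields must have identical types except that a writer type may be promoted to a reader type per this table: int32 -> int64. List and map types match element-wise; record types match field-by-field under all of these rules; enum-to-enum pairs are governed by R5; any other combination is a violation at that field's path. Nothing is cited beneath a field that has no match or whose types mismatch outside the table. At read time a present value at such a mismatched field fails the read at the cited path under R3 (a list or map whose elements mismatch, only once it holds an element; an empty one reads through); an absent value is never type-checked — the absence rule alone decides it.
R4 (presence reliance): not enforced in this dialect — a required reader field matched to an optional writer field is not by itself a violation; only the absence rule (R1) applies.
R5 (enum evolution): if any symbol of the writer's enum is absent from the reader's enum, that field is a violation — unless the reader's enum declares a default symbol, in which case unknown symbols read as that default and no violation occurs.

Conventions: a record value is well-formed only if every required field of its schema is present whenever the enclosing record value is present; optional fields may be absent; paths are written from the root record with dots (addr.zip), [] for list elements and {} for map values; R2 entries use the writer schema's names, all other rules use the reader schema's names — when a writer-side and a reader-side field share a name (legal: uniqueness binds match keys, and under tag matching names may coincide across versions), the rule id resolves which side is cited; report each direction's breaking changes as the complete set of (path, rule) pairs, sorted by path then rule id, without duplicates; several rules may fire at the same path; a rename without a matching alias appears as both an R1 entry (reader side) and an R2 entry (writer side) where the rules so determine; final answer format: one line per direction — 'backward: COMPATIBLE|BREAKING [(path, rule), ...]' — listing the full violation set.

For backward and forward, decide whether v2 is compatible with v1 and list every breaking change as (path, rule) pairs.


backward: BREAKING [(city, R3), (factor, R1), (nickname, R1)]; forward: BREAKING [(city, R3), (scores, R1)]

each type pair in Session: writer, then reader
backward pass over Session, reader schema v2, writer schema v1:
  status <- tier (Kind -> Kind, writer optional)
  factor: no writer match
  scores <- scores (map<string, int32> -> map<string, int32>, writer required)
  score <- score (float32 -> float32, writer required)
  city <- city (string -> int64, writer optional)
  nickname: no writer match
  avatar <- avatar (bytes -> bytes, writer required)
  height <- height (float32 -> float32, writer optional)
  R3 fires at city
  R1 fires at factor
  R1 fires at nickname
  backward on Session therefore BREAKING (3)
forward pass over Session, reader schema v1, writer schema v2:
  tier: no writer match
  scores <- scores (map<string, int32> -> map<string, int32>, writer optional)
  score <- score (float32 -> float32, writer optional)
  city <- city (int64 -> string, writer optional)
  avatar <- avatar (bytes -> bytes, writer required)
  height <- height (float32 -> float32, writer optional)
  writer status: unknown to reader
  writer factor: unknown to reader
  writer nickname: unknown to reader
  R3 fires at city
  R1 fires at scores
  forward on Session therefore BREAKING (2)


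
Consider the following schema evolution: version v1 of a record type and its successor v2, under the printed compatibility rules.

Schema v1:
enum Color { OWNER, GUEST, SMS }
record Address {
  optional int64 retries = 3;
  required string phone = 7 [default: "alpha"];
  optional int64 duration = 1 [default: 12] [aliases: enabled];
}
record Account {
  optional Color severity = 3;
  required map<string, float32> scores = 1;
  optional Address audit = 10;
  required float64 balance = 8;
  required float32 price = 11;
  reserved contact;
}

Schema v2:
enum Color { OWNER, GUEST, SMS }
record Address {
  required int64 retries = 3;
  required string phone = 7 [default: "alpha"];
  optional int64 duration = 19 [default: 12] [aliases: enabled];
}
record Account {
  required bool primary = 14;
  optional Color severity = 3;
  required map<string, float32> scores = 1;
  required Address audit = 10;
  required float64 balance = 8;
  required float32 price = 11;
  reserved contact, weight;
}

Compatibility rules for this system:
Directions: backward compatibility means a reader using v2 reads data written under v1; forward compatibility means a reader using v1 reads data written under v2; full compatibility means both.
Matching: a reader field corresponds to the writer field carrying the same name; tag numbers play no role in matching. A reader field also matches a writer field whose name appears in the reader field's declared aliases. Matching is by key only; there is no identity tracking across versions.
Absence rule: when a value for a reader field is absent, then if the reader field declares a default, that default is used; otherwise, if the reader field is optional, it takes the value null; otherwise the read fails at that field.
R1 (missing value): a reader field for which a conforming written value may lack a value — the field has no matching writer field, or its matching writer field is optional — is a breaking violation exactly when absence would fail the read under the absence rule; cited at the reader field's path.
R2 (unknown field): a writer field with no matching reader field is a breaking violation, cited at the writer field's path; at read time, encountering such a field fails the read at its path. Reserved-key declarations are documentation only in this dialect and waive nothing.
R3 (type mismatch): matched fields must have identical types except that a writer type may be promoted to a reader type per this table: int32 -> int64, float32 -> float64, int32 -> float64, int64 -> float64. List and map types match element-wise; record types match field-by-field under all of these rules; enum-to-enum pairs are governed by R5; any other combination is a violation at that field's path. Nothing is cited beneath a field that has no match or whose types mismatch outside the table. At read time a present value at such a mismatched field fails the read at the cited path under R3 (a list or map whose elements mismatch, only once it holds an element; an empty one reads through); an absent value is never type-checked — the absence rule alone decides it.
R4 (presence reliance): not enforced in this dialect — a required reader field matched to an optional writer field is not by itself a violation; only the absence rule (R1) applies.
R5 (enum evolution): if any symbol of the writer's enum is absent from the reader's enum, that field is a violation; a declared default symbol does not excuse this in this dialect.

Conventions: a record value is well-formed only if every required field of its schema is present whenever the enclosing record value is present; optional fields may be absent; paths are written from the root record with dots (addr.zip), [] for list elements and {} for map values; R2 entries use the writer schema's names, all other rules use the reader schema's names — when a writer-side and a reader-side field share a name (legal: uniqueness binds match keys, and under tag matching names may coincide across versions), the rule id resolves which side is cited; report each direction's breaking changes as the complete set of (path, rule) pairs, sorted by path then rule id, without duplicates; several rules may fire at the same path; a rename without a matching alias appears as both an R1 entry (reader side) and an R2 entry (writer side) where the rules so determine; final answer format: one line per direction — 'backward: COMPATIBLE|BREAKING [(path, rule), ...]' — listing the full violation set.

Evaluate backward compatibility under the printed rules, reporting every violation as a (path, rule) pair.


arrows below run writer -> reader for Account
checking backward for Account: reader v2 against writer v1:
  no writer field matches reader primary
  severity: Color -> Color, writer optional; from severity
  scores: map<string, float32> -> map<string, float32>, writer required; from scores
  audit: Address -> Address, writer optional; from audit
  balance: float64 -> float64, writer required; from balance
  price: float32 -> float32, writer required; from price
  audit.retries: int64 -> int64, writer optional; from audit.retries
  audit.phone: string -> string, writer required; from audit.phone
  audit.duration: int64 -> int64, writer optional; from audit.duration
  R1 fires at audit
  R1 fires at audit.retries
  R1 fires at primary
  backward on Account therefore BREAKING (3)
ruling out the remaining Account differences:
  field duration in record Address: tag 1 changed to 19 -> no rule fires on it in Account's dialect; the asked verdict holds

backward: BREAKING [(audit, R1), (audit.retries, R1), (primary, R1)]


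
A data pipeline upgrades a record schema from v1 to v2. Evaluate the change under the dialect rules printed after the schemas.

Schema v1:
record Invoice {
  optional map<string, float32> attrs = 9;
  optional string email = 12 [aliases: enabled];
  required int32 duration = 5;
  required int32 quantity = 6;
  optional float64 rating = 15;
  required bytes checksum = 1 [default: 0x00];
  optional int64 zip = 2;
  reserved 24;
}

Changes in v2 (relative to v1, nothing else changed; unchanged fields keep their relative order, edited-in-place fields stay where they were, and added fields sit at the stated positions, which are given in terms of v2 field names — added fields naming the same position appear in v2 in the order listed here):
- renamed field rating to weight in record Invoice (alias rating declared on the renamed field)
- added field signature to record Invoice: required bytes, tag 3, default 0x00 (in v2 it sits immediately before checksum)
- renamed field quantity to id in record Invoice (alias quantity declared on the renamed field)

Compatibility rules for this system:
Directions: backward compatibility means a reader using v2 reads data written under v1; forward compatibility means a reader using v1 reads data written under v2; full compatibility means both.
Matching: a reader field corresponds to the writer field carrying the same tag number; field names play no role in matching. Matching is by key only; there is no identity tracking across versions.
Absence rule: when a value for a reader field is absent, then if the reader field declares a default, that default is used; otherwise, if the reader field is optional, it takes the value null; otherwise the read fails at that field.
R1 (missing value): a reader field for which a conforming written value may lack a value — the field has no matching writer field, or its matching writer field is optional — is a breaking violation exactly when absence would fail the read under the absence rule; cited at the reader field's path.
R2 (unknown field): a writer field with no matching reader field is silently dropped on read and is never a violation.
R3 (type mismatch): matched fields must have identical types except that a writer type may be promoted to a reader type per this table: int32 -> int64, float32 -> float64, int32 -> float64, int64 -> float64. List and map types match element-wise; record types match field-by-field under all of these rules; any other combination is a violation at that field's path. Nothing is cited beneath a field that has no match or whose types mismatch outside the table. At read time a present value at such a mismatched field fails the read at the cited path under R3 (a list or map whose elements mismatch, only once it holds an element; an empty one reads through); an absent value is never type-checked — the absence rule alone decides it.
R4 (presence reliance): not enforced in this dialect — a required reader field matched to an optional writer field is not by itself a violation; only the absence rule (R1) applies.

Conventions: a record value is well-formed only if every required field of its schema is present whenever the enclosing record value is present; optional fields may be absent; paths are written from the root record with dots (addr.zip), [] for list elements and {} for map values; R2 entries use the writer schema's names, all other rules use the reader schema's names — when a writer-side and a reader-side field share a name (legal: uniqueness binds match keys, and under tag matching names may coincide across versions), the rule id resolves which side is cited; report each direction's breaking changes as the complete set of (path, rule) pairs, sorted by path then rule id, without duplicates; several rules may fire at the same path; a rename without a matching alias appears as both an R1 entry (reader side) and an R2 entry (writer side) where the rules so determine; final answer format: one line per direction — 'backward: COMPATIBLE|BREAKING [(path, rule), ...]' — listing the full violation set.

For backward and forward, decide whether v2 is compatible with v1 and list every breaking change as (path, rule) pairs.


backward: COMPATIBLE []; forward: COMPATIBLE []

the writer's type comes first in each Invoice pair
checking backward for Invoice: reader v2 against writer v1:
  attrs: paired with writer attrs (map<string, float32> -> map<string, float32>; writer optional)
  email: paired with writer email (string -> string; writer optional)
  duration: paired with writer duration (int32 -> int32; writer required)
  id: paired with writer quantity (int32 -> int32; writer required)
  weight: paired with writer rating (float64 -> float64; writer optional)
  signature: no writer-side match
  checksum: paired with writer checksum (bytes -> bytes; writer required)
  zip: paired with writer zip (int64 -> int64; writer optional)
  nothing fires on Invoice: backward is COMPATIBLE
checking forward for Invoice: reader v1 against writer v2:
  attrs: paired with writer attrs (map<string, float32> -> map<string, float32>; writer optional)
  email: paired with writer email (string -> string; writer optional)
  duration: paired with writer duration (int32 -> int32; writer required)
  quantity: paired with writer id (int32 -> int32; writer required)
  rating: paired with writer weight (float64 -> float64; writer optional)
  checksum: paired with writer checksum (bytes -> bytes; writer required)
  zip: paired with writer zip (int64 -> int64; writer optional)
  leftover writer field: signature
  nothing fires on Invoice: forward is COMPATIBLE
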